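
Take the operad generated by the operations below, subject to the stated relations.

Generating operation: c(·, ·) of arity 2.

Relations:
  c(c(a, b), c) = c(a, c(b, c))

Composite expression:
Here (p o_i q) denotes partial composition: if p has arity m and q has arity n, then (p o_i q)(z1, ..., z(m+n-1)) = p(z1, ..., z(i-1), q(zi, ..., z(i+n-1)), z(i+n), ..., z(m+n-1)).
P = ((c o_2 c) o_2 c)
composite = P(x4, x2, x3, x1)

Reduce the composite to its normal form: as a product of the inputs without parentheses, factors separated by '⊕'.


x4 ⊕ x2 ⊕ x3 ⊕ x1

Key point: c is associative — brackets drop, the x-order remains.
c(x2, x3) flattens to x2 ⊕ x3
c(c(x2, x3), x1) flattens to x2 ⊕ x3 ⊕ x1
c(x4, c(c(x2, x3), x1)) flattens to x4 ⊕ x2 ⊕ x3 ⊕ x1


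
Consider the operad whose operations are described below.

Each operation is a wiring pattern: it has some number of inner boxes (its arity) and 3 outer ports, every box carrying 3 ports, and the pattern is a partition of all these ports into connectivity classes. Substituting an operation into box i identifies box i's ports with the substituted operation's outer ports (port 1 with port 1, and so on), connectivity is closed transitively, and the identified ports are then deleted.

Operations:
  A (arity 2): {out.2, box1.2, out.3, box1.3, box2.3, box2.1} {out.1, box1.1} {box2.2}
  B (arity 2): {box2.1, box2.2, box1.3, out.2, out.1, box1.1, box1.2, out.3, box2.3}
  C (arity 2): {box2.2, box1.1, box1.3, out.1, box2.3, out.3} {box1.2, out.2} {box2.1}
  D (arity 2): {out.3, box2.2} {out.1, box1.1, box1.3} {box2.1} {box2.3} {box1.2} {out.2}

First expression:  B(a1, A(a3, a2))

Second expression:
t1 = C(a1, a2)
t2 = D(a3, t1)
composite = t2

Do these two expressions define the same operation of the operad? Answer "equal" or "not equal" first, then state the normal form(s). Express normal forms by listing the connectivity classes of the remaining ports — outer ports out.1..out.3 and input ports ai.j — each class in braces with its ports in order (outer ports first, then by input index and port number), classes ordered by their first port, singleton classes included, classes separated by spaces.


The first composite normalizes to {out.1, out.2, out.3, a1.1, a1.2, a1.3, a2.1, a2.3, a3.1, a3.2, a3.3} {a2.2}
The second composite normalizes to {out.1, a3.1, a3.3} {out.2} {out.3, a1.2} {a1.1, a1.3, a2.2, a2.3} {a2.1} {a3.2}
Different reductions; not equal.

not equal: they reduce to {out.1, out.2, out.3, a1.1, a1.2, a1.3, a2.1, a2.3, a3.1, a3.2, a3.3} {a2.2} and {out.1, a3.1, a3.3} {out.2} {out.3, a1.2} {a1.1, a1.3, a2.2, a2.3} {a2.1} {a3.2}


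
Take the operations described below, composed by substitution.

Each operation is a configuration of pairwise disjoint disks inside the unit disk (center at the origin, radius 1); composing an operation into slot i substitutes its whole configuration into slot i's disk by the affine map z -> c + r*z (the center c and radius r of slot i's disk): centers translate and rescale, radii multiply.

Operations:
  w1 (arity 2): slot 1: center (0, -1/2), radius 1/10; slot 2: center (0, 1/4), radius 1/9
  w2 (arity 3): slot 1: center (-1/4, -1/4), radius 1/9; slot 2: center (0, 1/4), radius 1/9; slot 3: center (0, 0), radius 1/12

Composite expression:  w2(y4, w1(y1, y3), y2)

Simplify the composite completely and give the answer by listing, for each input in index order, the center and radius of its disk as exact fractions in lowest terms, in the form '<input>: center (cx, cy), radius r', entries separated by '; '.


y1: center (0, 7/36), radius 1/90; y2: center (0, 0), radius 1/12; y3: center (0, 5/18), radius 1/81; y4: center (-1/4, -1/4), radius 1/9


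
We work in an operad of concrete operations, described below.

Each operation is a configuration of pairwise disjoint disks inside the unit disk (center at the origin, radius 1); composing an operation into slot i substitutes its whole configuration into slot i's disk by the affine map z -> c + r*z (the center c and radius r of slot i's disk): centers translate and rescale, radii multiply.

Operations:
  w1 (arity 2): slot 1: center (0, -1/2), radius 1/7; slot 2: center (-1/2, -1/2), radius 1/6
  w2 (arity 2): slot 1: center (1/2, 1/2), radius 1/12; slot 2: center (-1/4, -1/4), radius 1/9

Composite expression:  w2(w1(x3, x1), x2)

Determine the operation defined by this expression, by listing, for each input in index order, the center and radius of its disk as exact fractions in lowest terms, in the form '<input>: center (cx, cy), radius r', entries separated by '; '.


x1: center (11/24, 11/24), radius 1/72; x2: center (-1/4, -1/4), radius 1/9; x3: center (1/2, 11/24), radius 1/84

Only the slot chain above each x matters under w2; compose those maps.
x3: after 2 affine steps, its disk has center (1/2, 11/24), radius 1/84
x1: after 2 affine steps, its disk has center (11/24, 11/24), radius 1/72
x2: after 1 affine step, its disk has center (-1/4, -1/4), radius 1/9


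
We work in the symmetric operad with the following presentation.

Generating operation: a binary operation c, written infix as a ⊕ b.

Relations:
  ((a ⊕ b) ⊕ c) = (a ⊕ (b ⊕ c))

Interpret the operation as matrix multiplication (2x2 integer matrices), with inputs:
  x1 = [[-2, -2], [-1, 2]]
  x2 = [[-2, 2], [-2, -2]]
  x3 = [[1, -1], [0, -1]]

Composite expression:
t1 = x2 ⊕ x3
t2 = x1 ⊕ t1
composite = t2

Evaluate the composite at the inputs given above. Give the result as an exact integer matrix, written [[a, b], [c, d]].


[[8, -8], [-2, 8]]

(x2 ⊕ x3) = [[-2, 0], [-2, 4]]
(x1 ⊕ (x2 ⊕ x3)) = [[8, -8], [-2, 8]]


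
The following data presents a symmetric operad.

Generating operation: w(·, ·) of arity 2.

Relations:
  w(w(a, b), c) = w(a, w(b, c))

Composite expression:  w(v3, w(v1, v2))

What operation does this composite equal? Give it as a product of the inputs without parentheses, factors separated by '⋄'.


v3 ⋄ v1 ⋄ v2

The w-tree's shape is irrelevant; the v-reading-order decides.
w(v1, v2) reduces to v1 ⋄ v2
w(v3, w(v1, v2)) reduces to v3 ⋄ v1 ⋄ v2


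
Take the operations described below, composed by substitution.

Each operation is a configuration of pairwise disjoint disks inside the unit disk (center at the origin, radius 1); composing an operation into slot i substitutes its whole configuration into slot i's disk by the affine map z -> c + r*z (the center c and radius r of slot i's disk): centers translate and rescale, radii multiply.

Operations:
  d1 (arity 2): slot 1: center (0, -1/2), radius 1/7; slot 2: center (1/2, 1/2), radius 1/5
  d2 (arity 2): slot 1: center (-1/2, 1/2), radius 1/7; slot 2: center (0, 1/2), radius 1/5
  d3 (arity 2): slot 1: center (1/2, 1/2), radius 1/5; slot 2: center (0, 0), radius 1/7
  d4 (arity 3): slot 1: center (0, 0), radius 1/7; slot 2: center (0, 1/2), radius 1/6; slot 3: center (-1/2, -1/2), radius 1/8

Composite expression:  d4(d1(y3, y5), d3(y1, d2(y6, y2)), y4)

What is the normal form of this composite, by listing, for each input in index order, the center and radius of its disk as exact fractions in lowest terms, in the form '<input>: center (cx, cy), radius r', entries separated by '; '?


y1: center (1/12, 7/12), radius 1/30; y2: center (0, 43/84), radius 1/210; y3: center (0, -1/14), radius 1/49; y4: center (-1/2, -1/2), radius 1/8; y5: center (1/14, 1/14), radius 1/35; y6: center (-1/84, 43/84), radius 1/294

Affine substitution under d4: radii multiply and y-centers shift.
input y3: composing its 2 substitution steps yields center (0, -1/14), radius 1/49
input y5: composing its 2 substitution steps yields center (1/14, 1/14), radius 1/35
input y1: composing its 2 substitution steps yields center (1/12, 7/12), radius 1/30
input y6: composing its 3 substitution steps yields center (-1/84, 43/84), radius 1/294
input y2: composing its 3 substitution steps yields center (0, 43/84), radius 1/210
input y4: composing its 1 substitution step yields center (-1/2, -1/2), radius 1/8


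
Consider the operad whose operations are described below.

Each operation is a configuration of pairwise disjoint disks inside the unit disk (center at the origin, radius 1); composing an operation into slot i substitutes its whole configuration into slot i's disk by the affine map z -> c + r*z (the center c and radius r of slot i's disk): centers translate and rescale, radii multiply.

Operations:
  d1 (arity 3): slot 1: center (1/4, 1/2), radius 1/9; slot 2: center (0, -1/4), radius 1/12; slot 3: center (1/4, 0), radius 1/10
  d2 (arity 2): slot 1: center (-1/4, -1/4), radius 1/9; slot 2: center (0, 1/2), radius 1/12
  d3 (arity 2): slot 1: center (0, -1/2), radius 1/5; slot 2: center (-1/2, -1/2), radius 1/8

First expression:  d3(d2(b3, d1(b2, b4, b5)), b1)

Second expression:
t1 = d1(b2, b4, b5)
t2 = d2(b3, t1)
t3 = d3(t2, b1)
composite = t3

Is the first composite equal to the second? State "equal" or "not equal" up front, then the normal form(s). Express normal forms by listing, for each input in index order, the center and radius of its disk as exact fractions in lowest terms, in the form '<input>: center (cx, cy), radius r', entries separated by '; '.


equal; the common form is b1: center (-1/2, -1/2), radius 1/8; b2: center (1/240, -47/120), radius 1/540; b3: center (-1/20, -11/20), radius 1/45; b4: center (0, -97/240), radius 1/720; b5: center (1/240, -2/5), radius 1/600

Normal form of the first expression: b1: center (-1/2, -1/2), radius 1/8; b2: center (1/240, -47/120), radius 1/540; b3: center (-1/20, -11/20), radius 1/45; b4: center (0, -97/240), radius 1/720; b5: center (1/240, -2/5), radius 1/600
Normal form of the second expression: b1: center (-1/2, -1/2), radius 1/8; b2: center (1/240, -47/120), radius 1/540; b3: center (-1/20, -11/20), radius 1/45; b4: center (0, -97/240), radius 1/720; b5: center (1/240, -2/5), radius 1/600
One common form — equal.


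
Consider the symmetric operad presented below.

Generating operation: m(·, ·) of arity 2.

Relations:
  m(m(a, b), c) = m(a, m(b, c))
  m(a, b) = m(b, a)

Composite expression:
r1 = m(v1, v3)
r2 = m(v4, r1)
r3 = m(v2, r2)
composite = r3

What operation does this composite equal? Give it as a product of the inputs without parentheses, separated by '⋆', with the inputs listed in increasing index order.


v1 ⋆ v2 ⋆ v3 ⋆ v4

Both nesting and order wash out for m; what remains is which v's occur.
m(v1, v3) unparenthesizes to v1 ⋆ v3
m(v4, m(v1, v3)) unparenthesizes to v4 ⋆ v1 ⋆ v3
m(v2, m(v4, m(v1, v3))) unparenthesizes to v2 ⋆ v4 ⋆ v1 ⋆ v3
rearranged into index order: v1 ⋆ v2 ⋆ v3 ⋆ v4


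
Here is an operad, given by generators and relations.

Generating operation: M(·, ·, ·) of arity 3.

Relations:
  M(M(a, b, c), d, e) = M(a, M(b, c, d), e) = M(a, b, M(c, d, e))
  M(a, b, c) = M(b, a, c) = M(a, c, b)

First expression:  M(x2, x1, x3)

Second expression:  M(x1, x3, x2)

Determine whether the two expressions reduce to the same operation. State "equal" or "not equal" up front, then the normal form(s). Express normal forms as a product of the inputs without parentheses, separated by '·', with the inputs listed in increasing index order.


equal: each reduces to x1 · x2 · x3


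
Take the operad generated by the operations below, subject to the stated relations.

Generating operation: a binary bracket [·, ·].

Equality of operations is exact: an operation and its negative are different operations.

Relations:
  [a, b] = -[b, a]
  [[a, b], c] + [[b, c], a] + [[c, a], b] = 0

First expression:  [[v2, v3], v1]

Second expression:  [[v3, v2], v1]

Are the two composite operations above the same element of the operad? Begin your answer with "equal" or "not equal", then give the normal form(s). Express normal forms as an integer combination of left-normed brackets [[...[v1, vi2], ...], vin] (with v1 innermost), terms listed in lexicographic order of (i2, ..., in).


The first expression reduces to -[[v1, v2], v3] + [[v1, v3], v2]
The second expression reduces to [[v1, v2], v3] - [[v1, v3], v2]
No match — not equal.

not equal: they reduce to -[[v1, v2], v3] + [[v1, v3], v2] and [[v1, v2], v3] - [[v1, v3], v2]


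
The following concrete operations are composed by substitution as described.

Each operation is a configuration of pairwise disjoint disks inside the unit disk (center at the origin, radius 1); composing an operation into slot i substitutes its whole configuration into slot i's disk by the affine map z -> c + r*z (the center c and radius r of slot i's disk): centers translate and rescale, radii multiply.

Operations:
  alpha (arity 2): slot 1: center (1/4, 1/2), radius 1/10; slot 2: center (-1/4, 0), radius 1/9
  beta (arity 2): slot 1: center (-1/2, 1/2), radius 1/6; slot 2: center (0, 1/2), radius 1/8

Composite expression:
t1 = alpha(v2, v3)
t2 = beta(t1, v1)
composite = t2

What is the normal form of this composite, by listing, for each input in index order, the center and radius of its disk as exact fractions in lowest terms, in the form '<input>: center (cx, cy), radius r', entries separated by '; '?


v1: center (0, 1/2), radius 1/8; v2: center (-11/24, 7/12), radius 1/60; v3: center (-13/24, 1/2), radius 1/54

Only the slot chain above each v matters under beta; compose those maps.
v2 passes through 2 substitutions, ending at center (-11/24, 7/12), radius 1/60
v3 passes through 2 substitutions, ending at center (-13/24, 1/2), radius 1/54
v1 passes through 1 substitution, ending at center (0, 1/2), radius 1/8


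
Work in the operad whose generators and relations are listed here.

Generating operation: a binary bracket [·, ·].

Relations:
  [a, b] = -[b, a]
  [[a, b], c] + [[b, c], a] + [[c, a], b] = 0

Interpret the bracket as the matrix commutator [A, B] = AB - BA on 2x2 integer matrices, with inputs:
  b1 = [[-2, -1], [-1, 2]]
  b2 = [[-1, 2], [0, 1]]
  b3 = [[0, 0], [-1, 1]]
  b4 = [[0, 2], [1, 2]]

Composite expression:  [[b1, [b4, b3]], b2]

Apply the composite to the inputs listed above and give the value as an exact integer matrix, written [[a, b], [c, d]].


[[16, -4], [16, -16]]

[b4, b3] = [[-2, 2], [-3, 2]]
[b1, [b4, b3]] = [[5, -12], [-8, -5]]
[[b1, [b4, b3]], b2] = [[16, -4], [16, -16]]


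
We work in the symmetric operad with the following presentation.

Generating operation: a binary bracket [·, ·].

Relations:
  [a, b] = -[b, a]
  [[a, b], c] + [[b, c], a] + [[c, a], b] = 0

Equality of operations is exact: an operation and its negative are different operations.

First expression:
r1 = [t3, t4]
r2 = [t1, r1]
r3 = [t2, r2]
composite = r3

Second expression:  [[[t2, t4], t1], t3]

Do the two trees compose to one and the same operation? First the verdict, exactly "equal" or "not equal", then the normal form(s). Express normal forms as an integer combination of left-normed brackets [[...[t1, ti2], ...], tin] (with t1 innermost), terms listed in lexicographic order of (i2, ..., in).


not equal: they reduce to -[[[t1, t3], t4], t2] + [[[t1, t4], t3], t2] and -[[[t1, t2], t4], t3] + [[[t1, t4], t2], t3]

Normal form of the first expression: -[[[t1, t3], t4], t2] + [[[t1, t4], t3], t2]
Normal form of the second expression: -[[[t1, t2], t4], t3] + [[[t1, t4], t2], t3]
They disagree, so not equal.


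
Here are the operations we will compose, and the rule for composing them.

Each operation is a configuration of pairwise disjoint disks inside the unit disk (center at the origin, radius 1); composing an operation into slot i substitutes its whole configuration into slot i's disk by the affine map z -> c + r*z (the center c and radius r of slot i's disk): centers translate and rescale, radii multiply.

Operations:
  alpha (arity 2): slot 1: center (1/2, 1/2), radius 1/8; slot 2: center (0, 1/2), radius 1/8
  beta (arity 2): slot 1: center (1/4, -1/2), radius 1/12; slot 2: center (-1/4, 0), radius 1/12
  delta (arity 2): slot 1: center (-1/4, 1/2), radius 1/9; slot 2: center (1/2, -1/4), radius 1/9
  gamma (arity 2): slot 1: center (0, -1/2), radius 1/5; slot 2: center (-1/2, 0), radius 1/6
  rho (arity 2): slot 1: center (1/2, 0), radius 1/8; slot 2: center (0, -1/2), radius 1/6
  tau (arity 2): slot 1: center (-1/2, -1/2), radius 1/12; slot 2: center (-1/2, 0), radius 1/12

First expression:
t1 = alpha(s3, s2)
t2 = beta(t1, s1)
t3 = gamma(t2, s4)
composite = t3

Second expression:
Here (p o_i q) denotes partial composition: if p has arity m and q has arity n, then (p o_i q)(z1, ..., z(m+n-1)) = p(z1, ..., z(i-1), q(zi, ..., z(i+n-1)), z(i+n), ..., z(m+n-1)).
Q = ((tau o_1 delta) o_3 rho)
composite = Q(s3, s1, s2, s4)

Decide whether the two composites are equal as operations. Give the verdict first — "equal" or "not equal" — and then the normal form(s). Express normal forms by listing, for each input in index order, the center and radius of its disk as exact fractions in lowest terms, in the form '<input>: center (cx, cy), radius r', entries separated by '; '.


The first composite normalizes to s1: center (-1/20, -1/2), radius 1/60; s2: center (1/20, -71/120), radius 1/480; s3: center (7/120, -71/120), radius 1/480; s4: center (-1/2, 0), radius 1/6
The second composite normalizes to s1: center (-11/24, -25/48), radius 1/108; s2: center (-11/24, 0), radius 1/96; s3: center (-25/48, -11/24), radius 1/108; s4: center (-1/2, -1/24), radius 1/72
They disagree, so not equal.

not equal; the first gives s1: center (-1/20, -1/2), radius 1/60; s2: center (1/20, -71/120), radius 1/480; s3: center (7/120, -71/120), radius 1/480; s4: center (-1/2, 0), radius 1/6 and the second s1: center (-11/24, -25/48), radius 1/108; s2: center (-11/24, 0), radius 1/96; s3: center (-25/48, -11/24), radius 1/108; s4: center (-1/2, -1/24), radius 1/72


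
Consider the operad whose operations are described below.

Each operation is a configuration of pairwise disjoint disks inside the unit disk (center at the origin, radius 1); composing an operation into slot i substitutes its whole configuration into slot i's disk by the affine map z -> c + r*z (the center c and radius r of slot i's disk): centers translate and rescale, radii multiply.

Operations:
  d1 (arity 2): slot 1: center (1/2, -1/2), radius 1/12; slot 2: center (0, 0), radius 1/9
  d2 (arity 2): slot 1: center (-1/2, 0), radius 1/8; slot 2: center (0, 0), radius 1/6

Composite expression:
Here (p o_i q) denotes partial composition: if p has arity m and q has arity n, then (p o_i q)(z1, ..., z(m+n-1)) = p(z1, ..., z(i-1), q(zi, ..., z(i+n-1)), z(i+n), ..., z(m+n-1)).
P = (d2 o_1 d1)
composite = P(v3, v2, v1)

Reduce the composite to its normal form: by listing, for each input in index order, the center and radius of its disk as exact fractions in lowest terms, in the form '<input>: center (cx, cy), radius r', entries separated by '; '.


Below d2, radii multiply path by path; the v-disk centers shift.
v3: after 2 affine steps, its disk has center (-7/16, -1/16), radius 1/96
v2: after 2 affine steps, its disk has center (-1/2, 0), radius 1/72
v1: after 1 affine step, its disk has center (0, 0), radius 1/6

v1: center (0, 0), radius 1/6; v2: center (-1/2, 0), radius 1/72; v3: center (-7/16, -1/16), radius 1/96


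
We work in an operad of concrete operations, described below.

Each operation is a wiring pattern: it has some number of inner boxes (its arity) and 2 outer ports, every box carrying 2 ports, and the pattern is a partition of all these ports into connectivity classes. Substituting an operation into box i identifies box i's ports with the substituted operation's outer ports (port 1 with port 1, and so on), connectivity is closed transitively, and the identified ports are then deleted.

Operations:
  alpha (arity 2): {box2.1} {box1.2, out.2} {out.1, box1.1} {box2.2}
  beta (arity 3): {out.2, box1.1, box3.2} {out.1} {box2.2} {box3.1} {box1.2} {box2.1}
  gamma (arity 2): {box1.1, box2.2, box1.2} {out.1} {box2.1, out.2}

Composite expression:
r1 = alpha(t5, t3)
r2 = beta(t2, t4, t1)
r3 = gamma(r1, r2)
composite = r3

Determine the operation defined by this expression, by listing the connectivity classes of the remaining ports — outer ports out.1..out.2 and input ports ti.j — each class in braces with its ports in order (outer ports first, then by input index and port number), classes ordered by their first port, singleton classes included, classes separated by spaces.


{out.1} {out.2} {t1.1} {t1.2, t2.1, t5.1, t5.2} {t2.2} {t3.1} {t3.2} {t4.1} {t4.2}

Treat the ports identified at gamma as solder joints: merge, then drop.
stage alpha: inputs (t5, t3), connectivity {out.1, t5.1} {out.2, t5.2} {t3.1} {t3.2}, out.j its boundary
stage beta: inputs (t2, t4, t1), connectivity {out.1} {out.2, t1.2, t2.1} {t1.1} {t2.2} {t4.1} {t4.2}, out.j its boundary
stage gamma: inputs (t5, t3, t2, t4, t1), connectivity {out.1} {out.2} {t1.1} {t1.2, t2.1, t5.1, t5.2} {t2.2} {t3.1} {t3.2} {t4.1} {t4.2}, out.j its boundary


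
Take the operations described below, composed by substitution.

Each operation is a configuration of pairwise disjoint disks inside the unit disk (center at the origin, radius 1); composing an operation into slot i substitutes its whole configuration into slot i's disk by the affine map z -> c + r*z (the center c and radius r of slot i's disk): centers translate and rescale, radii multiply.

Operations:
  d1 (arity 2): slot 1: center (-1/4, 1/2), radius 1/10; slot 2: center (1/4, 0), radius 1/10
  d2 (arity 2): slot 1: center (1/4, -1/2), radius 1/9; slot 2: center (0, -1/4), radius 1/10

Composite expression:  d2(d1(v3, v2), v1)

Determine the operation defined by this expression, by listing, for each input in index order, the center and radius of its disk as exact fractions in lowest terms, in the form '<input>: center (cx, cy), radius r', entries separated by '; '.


v1: center (0, -1/4), radius 1/10; v2: center (5/18, -1/2), radius 1/90; v3: center (2/9, -4/9), radius 1/90

Nesting under d2 composes maps z -> c + r*z down each v-path.
input v3: applying the 2 nested substitutions gives center (2/9, -4/9), radius 1/90
input v2: applying the 2 nested substitutions gives center (5/18, -1/2), radius 1/90
input v1: applying the 1 nested substitution gives center (0, -1/4), radius 1/10


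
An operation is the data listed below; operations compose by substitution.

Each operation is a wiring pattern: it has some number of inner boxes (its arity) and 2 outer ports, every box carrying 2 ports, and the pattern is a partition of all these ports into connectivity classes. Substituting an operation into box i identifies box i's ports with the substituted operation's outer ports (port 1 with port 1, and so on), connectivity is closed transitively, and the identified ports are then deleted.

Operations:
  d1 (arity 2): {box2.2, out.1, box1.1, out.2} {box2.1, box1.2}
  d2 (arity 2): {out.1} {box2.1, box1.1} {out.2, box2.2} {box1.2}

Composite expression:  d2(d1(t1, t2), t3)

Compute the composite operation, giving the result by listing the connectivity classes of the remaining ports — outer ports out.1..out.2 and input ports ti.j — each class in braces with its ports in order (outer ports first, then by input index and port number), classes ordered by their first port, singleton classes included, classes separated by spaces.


Connectivity passes through glued d2-boundaries; trace each wire chain.
d1 over (t1, t2) gives {out.1, out.2, t1.1, t2.2} {t1.2, t2.1}, out.j being that stage's outer ports
d2 over (t1, t2, t3) gives {out.1} {out.2, t3.2} {t1.1, t2.2, t3.1} {t1.2, t2.1}, out.j being that stage's outer ports

{out.1} {out.2, t3.2} {t1.1, t2.2, t3.1} {t1.2, t2.1}


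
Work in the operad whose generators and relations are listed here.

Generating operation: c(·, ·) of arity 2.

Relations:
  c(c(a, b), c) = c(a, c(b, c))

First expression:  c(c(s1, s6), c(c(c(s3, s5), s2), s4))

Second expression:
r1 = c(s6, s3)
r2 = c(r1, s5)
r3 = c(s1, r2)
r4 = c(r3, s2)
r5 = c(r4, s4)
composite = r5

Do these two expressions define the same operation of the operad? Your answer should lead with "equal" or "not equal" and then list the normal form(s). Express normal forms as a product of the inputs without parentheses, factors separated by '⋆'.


The first composite normalizes to s1 ⋆ s6 ⋆ s3 ⋆ s5 ⋆ s2 ⋆ s4
The second composite normalizes to s1 ⋆ s6 ⋆ s3 ⋆ s5 ⋆ s2 ⋆ s4
Both agree, so they are equal.

equal — both sides give s1 ⋆ s6 ⋆ s3 ⋆ s5 ⋆ s2 ⋆ s4


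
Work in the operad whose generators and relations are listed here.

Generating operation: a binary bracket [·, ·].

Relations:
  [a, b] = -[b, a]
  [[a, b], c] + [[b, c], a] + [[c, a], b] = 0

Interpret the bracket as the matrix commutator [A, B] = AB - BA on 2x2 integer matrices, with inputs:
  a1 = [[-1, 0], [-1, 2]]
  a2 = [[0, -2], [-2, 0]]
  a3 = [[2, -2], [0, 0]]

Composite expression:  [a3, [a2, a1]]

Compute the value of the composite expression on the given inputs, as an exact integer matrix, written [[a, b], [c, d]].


[[-12, -4], [-12, 12]]

[a2, a1] = [[2, -6], [6, -2]]
[a3, [a2, a1]] = [[-12, -4], [-12, 12]]


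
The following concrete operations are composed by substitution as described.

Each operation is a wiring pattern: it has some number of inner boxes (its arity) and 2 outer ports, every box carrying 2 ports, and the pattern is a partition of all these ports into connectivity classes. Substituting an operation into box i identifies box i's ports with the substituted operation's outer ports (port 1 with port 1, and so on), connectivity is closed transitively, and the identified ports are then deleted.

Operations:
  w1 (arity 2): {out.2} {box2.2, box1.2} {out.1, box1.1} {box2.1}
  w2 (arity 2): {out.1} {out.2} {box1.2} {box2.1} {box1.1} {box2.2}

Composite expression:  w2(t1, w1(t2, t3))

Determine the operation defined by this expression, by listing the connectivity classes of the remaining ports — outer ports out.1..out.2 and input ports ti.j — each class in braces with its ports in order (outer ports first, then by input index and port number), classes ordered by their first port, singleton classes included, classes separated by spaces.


{out.1} {out.2} {t1.1} {t1.2} {t2.1} {t2.2, t3.2} {t3.1}

Two ports join when wires chain via w2-identified ports.
the subtree at w1 composes to {out.1, t2.1} {out.2} {t2.2, t3.2} {t3.1} on (t2, t3); out.j = own outer ports
the subtree at w2 composes to {out.1} {out.2} {t1.1} {t1.2} {t2.1} {t2.2, t3.2} {t3.1} on (t1, t2, t3); out.j = own outer ports


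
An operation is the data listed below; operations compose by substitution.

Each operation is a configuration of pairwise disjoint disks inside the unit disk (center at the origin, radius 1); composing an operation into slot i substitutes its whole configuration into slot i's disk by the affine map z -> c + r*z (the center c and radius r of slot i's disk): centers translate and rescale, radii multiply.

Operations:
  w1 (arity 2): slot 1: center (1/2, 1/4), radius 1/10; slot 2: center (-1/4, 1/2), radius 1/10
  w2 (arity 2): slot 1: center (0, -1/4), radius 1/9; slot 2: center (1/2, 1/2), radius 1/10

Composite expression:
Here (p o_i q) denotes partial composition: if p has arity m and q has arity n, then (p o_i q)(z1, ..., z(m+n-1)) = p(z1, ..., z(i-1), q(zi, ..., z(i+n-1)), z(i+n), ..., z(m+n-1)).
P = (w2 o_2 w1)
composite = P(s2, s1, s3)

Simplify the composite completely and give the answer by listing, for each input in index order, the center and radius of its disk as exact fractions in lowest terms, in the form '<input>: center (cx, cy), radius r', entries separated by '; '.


s1: center (11/20, 21/40), radius 1/100; s2: center (0, -1/4), radius 1/9; s3: center (19/40, 11/20), radius 1/100

Affine substitution under w2: radii multiply and s-centers shift.
input s2: applying the 1 nested substitution gives center (0, -1/4), radius 1/9
input s1: applying the 2 nested substitutions gives center (11/20, 21/40), radius 1/100
input s3: applying the 2 nested substitutions gives center (19/40, 11/20), radius 1/100


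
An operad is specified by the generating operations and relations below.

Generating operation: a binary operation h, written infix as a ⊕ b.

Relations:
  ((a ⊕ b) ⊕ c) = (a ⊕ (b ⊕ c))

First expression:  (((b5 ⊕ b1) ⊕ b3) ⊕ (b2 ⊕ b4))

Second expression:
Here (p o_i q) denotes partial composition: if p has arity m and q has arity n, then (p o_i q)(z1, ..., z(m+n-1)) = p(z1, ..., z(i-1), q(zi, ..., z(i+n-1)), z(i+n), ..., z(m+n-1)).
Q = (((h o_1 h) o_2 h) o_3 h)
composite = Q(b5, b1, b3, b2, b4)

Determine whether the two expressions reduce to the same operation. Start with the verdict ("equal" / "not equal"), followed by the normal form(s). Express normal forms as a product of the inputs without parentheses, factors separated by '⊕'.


The first composite normalizes to b5 ⊕ b1 ⊕ b3 ⊕ b2 ⊕ b4
The second composite normalizes to b5 ⊕ b1 ⊕ b3 ⊕ b2 ⊕ b4
Identical normal forms: equal.

equal — both sides give b5 ⊕ b1 ⊕ b3 ⊕ b2 ⊕ b4


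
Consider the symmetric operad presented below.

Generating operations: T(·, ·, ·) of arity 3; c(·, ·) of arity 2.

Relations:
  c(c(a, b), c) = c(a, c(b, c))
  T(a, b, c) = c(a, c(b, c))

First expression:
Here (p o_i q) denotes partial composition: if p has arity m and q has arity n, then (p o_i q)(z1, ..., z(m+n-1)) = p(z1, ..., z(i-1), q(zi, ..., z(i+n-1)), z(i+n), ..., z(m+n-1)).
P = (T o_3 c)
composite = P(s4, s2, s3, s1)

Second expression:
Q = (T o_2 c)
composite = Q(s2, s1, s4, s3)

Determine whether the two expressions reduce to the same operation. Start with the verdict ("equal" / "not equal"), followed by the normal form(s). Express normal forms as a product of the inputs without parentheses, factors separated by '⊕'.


not equal — first s4 ⊕ s2 ⊕ s3 ⊕ s1, second s2 ⊕ s1 ⊕ s4 ⊕ s3

The first expression, normalized: s4 ⊕ s2 ⊕ s3 ⊕ s1
The second expression, normalized: s2 ⊕ s1 ⊕ s4 ⊕ s3
Different reductions; not equal.


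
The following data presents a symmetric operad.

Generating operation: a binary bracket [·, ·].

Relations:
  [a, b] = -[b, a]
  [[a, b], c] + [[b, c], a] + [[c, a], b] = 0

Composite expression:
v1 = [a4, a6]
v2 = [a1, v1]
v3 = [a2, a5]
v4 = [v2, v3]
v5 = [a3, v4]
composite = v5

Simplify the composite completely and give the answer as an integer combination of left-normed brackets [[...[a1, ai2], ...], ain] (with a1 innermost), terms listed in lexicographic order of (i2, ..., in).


-[[[[[a1, a4], a6], a2], a5], a3] + [[[[[a1, a4], a6], a5], a2], a3] + [[[[[a1, a6], a4], a2], a5], a3] - [[[[[a1, a6], a4], a5], a2], a3]


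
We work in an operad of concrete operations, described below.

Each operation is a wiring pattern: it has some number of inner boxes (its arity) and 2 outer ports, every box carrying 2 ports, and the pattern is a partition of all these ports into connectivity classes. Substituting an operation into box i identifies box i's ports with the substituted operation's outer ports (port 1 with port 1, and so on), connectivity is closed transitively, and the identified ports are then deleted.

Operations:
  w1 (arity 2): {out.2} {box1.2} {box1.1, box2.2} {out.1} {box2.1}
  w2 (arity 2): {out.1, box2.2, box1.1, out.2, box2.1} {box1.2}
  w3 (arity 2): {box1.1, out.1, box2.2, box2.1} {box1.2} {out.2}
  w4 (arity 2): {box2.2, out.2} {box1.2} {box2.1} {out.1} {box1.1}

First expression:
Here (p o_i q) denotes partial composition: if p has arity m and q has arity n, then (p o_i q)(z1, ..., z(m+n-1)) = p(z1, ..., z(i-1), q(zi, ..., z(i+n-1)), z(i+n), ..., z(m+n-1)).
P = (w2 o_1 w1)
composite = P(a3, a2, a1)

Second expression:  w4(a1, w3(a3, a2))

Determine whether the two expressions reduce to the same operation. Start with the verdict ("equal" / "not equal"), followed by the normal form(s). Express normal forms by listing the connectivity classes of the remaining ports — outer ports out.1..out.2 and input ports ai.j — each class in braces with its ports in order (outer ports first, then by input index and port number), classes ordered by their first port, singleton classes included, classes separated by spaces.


In normal form, the first expression is {out.1, out.2, a1.1, a1.2} {a2.1} {a2.2, a3.1} {a3.2}
In normal form, the second expression is {out.1} {out.2} {a1.1} {a1.2} {a2.1, a2.2, a3.1} {a3.2}
They disagree, so not equal.

not equal: they reduce to {out.1, out.2, a1.1, a1.2} {a2.1} {a2.2, a3.1} {a3.2} and {out.1} {out.2} {a1.1} {a1.2} {a2.1, a2.2, a3.1} {a3.2}


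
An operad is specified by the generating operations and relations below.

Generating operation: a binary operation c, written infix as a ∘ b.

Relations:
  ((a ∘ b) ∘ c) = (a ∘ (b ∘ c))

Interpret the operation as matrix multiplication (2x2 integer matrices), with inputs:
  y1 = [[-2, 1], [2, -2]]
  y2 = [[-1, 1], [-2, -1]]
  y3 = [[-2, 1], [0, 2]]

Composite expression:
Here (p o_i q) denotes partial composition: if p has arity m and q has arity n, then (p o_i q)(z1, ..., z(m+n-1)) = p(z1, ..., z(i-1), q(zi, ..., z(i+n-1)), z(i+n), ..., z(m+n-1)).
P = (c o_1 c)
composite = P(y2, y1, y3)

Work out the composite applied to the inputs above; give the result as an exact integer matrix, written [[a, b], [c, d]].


[[-8, -2], [-4, 2]]

(y2 ∘ y1) = [[4, -3], [2, 0]]
((y2 ∘ y1) ∘ y3) = [[-8, -2], [-4, 2]]


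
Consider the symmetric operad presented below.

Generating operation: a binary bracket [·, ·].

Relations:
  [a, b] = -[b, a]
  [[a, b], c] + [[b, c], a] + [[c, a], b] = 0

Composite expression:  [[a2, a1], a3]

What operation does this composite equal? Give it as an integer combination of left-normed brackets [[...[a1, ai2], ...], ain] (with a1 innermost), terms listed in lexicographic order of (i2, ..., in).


-[[a1, a2], a3]

Skip Jacobi rewriting: expand, keep a1-initial words, read off terms.
Composite bracket: [[a2, a1], a3]
Applying ab - ba throughout gives 4 signed words (2^2 = 4).
Coefficients come from the a1-initial words:
  the word a1a2a3 carries sign -1 and contributes -[[a1, a2], a3]


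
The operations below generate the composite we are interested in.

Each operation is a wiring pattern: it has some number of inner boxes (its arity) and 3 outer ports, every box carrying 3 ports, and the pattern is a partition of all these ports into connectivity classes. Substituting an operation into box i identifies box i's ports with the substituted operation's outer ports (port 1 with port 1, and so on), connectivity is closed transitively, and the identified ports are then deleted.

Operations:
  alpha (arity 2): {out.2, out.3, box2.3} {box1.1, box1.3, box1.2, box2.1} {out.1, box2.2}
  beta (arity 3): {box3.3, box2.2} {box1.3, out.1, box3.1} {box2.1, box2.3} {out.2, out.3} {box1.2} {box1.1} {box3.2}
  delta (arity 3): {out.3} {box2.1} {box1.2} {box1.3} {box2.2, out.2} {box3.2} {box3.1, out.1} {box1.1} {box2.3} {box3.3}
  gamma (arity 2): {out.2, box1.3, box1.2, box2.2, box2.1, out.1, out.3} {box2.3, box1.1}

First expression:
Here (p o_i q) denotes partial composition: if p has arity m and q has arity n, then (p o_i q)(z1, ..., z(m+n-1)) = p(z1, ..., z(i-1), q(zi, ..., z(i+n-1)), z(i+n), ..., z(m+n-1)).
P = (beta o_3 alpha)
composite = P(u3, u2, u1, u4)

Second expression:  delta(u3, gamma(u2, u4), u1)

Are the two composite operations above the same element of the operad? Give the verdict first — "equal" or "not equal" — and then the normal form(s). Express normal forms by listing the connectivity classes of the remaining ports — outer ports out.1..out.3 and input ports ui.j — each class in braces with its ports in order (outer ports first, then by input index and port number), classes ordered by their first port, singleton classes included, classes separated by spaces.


not equal: they reduce to {out.1, u3.3, u4.2} {out.2, out.3} {u1.1, u1.2, u1.3, u4.1} {u2.1, u2.3} {u2.2, u4.3} {u3.1} {u3.2} and {out.1, u1.1} {out.2, u2.2, u2.3, u4.1, u4.2} {out.3} {u1.2} {u1.3} {u2.1, u4.3} {u3.1} {u3.2} {u3.3}

In normal form, the first expression is {out.1, u3.3, u4.2} {out.2, out.3} {u1.1, u1.2, u1.3, u4.1} {u2.1, u2.3} {u2.2, u4.3} {u3.1} {u3.2}
In normal form, the second expression is {out.1, u1.1} {out.2, u2.2, u2.3, u4.1, u4.2} {out.3} {u1.2} {u1.3} {u2.1, u4.3} {u3.1} {u3.2} {u3.3}
Distinct normal forms: not equal.


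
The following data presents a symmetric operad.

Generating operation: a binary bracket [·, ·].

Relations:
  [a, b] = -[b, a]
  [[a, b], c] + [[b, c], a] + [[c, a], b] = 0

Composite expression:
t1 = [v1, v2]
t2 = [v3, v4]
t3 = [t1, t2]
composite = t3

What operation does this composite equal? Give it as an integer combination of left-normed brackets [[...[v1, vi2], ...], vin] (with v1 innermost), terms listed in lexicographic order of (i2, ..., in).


[[[v1, v2], v3], v4] - [[[v1, v2], v4], v3]

A multilinear Lie element is pinned by v1-initial words (v1 innermost).
Composite bracket: [[v1, v2], [v3, v4]]
Applying ab - ba throughout gives 8 signed words (2^3 = 8).
The v1-initial words carry the normal form:
  v1v2v3v4 appears with sign +1, giving the term +[[[v1, v2], v3], v4]
  v1v2v4v3 appears with sign -1, giving the term -[[[v1, v2], v4], v3]


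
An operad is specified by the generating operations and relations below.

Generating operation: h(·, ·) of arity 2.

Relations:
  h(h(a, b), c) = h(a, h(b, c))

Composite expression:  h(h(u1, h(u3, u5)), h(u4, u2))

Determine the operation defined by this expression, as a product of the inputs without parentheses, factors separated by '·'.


u1 · u3 · u5 · u4 · u2

The h-tree's shape is irrelevant; the u-reading-order decides.
h(u3, u5) spells out as u3 · u5
h(u1, h(u3, u5)) spells out as u1 · u3 · u5
h(u4, u2) spells out as u4 · u2
h(h(u1, h(u3, u5)), h(u4, u2)) spells out as u1 · u3 · u5 · u4 · u2


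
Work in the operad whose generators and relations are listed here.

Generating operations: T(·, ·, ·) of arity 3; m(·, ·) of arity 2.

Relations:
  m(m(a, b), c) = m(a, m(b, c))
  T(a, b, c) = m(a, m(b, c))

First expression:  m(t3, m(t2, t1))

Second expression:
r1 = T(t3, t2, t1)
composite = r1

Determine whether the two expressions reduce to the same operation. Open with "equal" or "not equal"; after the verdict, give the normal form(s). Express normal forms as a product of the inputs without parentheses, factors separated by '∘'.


equal: each reduces to t3 ∘ t2 ∘ t1

The first expression, normalized: t3 ∘ t2 ∘ t1
The second expression, normalized: t3 ∘ t2 ∘ t1
The forms coincide; equal.


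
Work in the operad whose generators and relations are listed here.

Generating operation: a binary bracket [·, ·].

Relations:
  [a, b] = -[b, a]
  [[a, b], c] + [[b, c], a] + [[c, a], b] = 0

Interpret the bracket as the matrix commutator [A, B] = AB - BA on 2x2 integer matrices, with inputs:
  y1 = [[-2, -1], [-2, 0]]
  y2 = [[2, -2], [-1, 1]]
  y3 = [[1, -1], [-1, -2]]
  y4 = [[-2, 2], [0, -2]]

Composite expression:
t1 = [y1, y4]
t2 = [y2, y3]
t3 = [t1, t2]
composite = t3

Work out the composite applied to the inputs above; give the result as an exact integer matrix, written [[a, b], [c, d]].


[y1, y4] = [[4, -4], [0, -4]]
[y2, y3] = [[1, 5], [-2, -1]]
[[y1, y4], [y2, y3]] = [[8, 48], [16, -8]]

[[8, 48], [16, -8]]


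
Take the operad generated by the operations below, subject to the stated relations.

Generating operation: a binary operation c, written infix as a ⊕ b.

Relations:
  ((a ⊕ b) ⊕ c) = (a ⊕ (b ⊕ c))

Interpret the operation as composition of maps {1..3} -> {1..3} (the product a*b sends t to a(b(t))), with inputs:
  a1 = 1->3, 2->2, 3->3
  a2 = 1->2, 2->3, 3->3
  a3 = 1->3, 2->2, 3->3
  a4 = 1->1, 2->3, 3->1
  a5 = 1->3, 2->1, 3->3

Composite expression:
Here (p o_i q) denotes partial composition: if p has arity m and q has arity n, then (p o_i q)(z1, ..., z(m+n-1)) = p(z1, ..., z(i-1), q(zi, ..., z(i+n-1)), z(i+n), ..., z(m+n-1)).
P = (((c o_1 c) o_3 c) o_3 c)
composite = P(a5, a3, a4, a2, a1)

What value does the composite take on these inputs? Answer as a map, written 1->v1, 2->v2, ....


1->3, 2->3, 3->3

(a5 ⊕ a3) = 1->3, 2->1, 3->3
(a4 ⊕ a2) = 1->3, 2->1, 3->1
((a4 ⊕ a2) ⊕ a1) = 1->1, 2->1, 3->1
((a5 ⊕ a3) ⊕ ((a4 ⊕ a2) ⊕ a1)) = 1->3, 2->3, 3->3


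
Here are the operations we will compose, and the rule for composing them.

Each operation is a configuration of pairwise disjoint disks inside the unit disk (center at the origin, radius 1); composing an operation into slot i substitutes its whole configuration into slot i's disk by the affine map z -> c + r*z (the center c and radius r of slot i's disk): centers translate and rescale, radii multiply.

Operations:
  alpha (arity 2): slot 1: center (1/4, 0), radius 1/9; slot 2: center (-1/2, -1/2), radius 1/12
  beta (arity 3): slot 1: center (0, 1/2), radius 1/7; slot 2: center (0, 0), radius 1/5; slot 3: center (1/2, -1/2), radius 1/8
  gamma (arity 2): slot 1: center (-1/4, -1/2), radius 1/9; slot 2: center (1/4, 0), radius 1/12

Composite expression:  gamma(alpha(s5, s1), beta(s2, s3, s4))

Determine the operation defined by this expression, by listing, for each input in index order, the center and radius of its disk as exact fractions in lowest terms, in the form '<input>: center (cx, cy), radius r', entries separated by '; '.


Each s-disk chains the slot maps above it in gamma; radii multiply.
s5 passes through 2 substitutions, ending at center (-2/9, -1/2), radius 1/81
s1 passes through 2 substitutions, ending at center (-11/36, -5/9), radius 1/108
s2 passes through 2 substitutions, ending at center (1/4, 1/24), radius 1/84
s3 passes through 2 substitutions, ending at center (1/4, 0), radius 1/60
s4 passes through 2 substitutions, ending at center (7/24, -1/24), radius 1/96

s1: center (-11/36, -5/9), radius 1/108; s2: center (1/4, 1/24), radius 1/84; s3: center (1/4, 0), radius 1/60; s4: center (7/24, -1/24), radius 1/96; s5: center (-2/9, -1/2), radius 1/81
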